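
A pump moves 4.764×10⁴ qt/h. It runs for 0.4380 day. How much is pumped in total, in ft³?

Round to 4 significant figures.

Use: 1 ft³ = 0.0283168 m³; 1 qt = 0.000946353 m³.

1.674×10⁴ ft³

4.764×10⁴ qt/h → 0.0125234 m³/s
0.4380 day → 37843.2 s
V = Q × t = 0.0125234 × 37843.2 = 473.926 m³
In ft³: 473.926 / 0.0283168 = 16736.6 ft³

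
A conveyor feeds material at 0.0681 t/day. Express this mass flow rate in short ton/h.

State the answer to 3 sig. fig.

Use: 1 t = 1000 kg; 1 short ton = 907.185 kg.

0.00313 short ton/h

0.0681 t/day × 1000 kg/t ÷ 86400 s/day = 7.88194×10⁻⁴ kg/s
7.88194×10⁻⁴ kg/s ÷ 907.185 kg/short ton × 3600 s/h = 0.00312781 short ton/h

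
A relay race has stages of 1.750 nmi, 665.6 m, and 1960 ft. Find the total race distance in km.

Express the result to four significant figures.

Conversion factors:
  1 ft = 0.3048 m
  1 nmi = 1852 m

1.750 nmi × 1852 = 3241 m
665.6 m (already m)
1960 ft × 0.3048 = 597.408 m
Sum: 3241 + 665.6 + 597.408 = 4504.01 m
In km: 4504.01 / 1000 = 4.50401 km

4.504 km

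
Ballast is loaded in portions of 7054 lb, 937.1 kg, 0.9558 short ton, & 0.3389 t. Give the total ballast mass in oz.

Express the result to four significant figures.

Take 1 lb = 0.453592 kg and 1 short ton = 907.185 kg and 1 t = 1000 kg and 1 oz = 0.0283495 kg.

1.885×10⁵ oz

7054 lb × 0.453592 = 3199.64 kg
937.1 kg (already kg)
0.9558 short ton × 907.185 = 867.087 kg
0.3389 t × 1000 = 338.9 kg
Combined: 3199.64 + 937.1 + 867.087 + 338.9 = 5342.73 kg
In oz: 5342.73 / 0.0283495 = 188459 oz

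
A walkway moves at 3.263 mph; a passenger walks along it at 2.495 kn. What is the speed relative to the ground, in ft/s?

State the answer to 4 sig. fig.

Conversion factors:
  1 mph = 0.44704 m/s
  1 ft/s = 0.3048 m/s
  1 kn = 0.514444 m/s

8.997 ft/s

3.263 mph × 0.44704 → 1.45869 m/s
2.495 kn × 0.514444 → 1.28354 m/s
Sum: 1.45869 + 1.28354 = 2.74223 m/s
In ft/s: 2.74223 / 0.3048 = 8.99682 ft/s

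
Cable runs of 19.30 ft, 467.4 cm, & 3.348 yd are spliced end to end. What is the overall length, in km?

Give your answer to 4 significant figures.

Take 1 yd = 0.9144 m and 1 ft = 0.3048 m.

0.01362 km

19.30 ft × 0.3048 → 5.88264 m
467.4 cm × 0.01 → 4.674 m
3.348 yd × 0.9144 → 3.06141 m
Combined: 5.88264 + 4.674 + 3.06141 = 13.618 m
In km: 13.618 / 1000 = 0.013618 km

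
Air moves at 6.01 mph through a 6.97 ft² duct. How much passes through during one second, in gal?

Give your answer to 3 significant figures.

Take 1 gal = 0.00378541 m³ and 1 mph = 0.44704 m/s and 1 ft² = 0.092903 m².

460 gal

6.01 mph × 0.44704 = 2.68671 m/s
6.97 ft² × 0.092903 = 0.647534 m²
V = v × A × t = 2.68671 m/s × 0.647534 m² × 1 s = 1.73974 m³
1.73974 m³ ÷ (0.00378541 m³/gal) = 459.591 gal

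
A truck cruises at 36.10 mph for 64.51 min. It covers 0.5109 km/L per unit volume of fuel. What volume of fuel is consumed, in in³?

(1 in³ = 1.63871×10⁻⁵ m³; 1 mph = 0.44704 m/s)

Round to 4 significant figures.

7461 in³

36.10 mph → 16.1381 m/s
64.51 min → 3870.6 s
d = v × t = 16.1381 × 3870.6 = 62464.1 m
0.5109 km/L → 510900 m/m³
V = d / (distance per unit fuel) = 62464.1 / 510900 = 0.122263 m³
In in³: 0.122263 / 1.63871×10⁻⁵ = 7460.93 in³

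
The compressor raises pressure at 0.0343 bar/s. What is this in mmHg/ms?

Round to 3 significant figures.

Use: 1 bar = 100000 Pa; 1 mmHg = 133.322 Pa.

0.0257 mmHg/ms

0.0343 bar/s × 100000 Pa/bar = 3430 Pa/s
3430 Pa/s ÷ 133.322 Pa/mmHg × 0.001 s/ms = 0.0257272 mmHg/ms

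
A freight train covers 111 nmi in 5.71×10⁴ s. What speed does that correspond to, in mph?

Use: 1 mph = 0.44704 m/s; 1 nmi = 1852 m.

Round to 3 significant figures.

8.05 mph

111 nmi × 1852 → 205572 m
v = d / t = 205572 m / 57100 s = 3.60021 m/s
3.60021 m/s ÷ (0.44704 m/s/mph) = 8.05344 mph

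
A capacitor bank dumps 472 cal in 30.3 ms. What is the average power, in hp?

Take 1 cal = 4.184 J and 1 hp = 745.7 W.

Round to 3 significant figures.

87.4 hp

472 cal × 4.184 → 1974.85 J
30.3 ms × 0.001 → 0.0303 s
P = E / t = 1974.85 J / 0.0303 s = 65176.6 W
65176.6 W ÷ (745.7 W/hp) = 87.4032 hp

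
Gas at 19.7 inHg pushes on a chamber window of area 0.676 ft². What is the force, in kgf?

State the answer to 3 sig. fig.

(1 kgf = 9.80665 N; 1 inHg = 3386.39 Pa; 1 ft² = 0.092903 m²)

427 kgf

19.7 inHg × 3386.39 = 66711.9 Pa
0.676 ft² × 0.092903 = 0.0628024 m²
F = P × A = 66711.9 Pa × 0.0628024 m² = 4189.67 N
4189.67 N ÷ (9.80665 N/kgf) = 427.227 kgf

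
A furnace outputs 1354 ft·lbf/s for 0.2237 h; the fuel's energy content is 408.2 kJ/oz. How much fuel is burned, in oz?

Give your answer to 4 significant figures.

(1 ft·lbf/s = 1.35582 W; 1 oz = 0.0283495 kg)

3.622 oz

1354 ft·lbf/s → 1835.78 W
0.2237 h → 805.32 s
E = P × t = 1835.78 × 805.32 = 1.47839×10⁶ J
408.2 kJ/oz → 1.43988×10⁷ J/kg
m = E / e_s = 1.47839×10⁶ / 1.43988×10⁷ = 0.102675 kg
In oz: 0.102675 / 0.0283495 = 3.62176 oz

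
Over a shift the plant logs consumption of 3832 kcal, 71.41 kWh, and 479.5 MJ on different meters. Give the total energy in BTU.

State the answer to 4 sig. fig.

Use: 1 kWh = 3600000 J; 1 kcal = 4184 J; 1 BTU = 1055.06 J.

3832 kcal × 4184 = 1.60331×10⁷ J
71.41 kWh × 3600000 = 2.57076×10⁸ J
479.5 MJ × 1000000 = 4.795×10⁸ J
Sum: 1.60331×10⁷ + 2.57076×10⁸ + 4.795×10⁸ = 7.52609×10⁸ J
In BTU: 7.52609×10⁸ / 1055.06 = 713333 BTU

7.133×10⁵ BTU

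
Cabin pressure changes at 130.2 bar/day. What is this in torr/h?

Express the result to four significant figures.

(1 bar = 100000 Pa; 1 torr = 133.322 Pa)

130.2 bar/day × 100000 Pa/bar ÷ 86400 s/day = 150.694 Pa/s
150.694 Pa/s ÷ 133.322 Pa/torr × 3600 s/h = 4069.08 torr/h

4069 torr/h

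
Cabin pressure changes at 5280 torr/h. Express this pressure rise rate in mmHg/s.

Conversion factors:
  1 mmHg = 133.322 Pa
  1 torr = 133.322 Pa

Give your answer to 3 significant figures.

5280 torr/h × 133.322 Pa/torr ÷ 3600 s/h = 195.539 Pa/s
195.539 Pa/s ÷ 133.322 Pa/mmHg = 1.46667 mmHg/s

1.47 mmHg/s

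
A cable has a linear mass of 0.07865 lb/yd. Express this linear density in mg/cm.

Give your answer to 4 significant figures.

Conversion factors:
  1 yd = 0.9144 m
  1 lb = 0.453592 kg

0.07865 lb/yd × 0.453592 kg/lb ÷ 0.9144 m/yd = 0.0390147 kg/m
0.0390147 kg/m ÷ 10⁻⁶ kg/mg × 0.01 m/cm = 390.147 mg/cm

390.1 mg/cm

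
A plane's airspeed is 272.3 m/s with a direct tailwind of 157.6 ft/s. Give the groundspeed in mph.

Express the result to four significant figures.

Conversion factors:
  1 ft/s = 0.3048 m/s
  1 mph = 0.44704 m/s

272.3 m/s (already m/s)
157.6 ft/s × 0.3048 = 48.0365 m/s
Combined: 272.3 + 48.0365 = 320.336 m/s
In mph: 320.336 / 0.44704 = 716.571 mph

716.6 mph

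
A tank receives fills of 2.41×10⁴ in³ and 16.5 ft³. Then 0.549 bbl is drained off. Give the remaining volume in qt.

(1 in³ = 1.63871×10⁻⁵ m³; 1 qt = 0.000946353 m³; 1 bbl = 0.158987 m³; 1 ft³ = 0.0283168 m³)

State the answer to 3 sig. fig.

2.41×10⁴ in³ × 1.63871×10⁻⁵ → 0.394929 m³
16.5 ft³ × 0.0283168 → 0.467227 m³
0.549 bbl × 0.158987 → 0.0872839 m³
Net: 0.394929 + 0.467227 − 0.0872839 = 0.774872 m³
In qt: 0.774872 / 0.000946353 = 818.798 qt

819 qt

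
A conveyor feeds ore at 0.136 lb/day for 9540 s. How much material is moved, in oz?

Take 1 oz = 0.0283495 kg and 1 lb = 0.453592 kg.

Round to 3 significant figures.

0.136 lb/day → 7.13987×10⁻⁷ kg/s
m = ṁ × t = 7.13987×10⁻⁷ × 9540 = 0.00681144 kg
In oz: 0.00681144 / 0.0283495 = 0.240267 oz

0.240 oz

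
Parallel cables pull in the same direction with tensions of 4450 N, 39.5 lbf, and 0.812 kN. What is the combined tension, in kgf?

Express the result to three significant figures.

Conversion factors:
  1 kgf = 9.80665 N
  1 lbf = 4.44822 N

554 kgf

4450 N (already N)
39.5 lbf × 4.44822 = 175.705 N
0.812 kN × 1000 = 812 N
Combined: 4450 + 175.705 + 812 = 5437.7 N
In kgf: 5437.7 / 9.80665 = 554.491 kgf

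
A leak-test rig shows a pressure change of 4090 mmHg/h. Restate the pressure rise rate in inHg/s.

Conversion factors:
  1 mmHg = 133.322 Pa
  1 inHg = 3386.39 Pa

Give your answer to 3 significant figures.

0.0447 inHg/s

4090 mmHg/h × 133.322 Pa/mmHg ÷ 3600 s/h = 151.469 Pa/s
151.469 Pa/s ÷ 3386.39 Pa/inHg = 0.0447288 inHg/s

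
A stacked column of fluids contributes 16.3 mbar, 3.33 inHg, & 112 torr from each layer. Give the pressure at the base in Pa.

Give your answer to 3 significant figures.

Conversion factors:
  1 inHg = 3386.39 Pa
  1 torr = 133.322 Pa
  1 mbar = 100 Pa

16.3 mbar × 100 → 1630 Pa
3.33 inHg × 3386.39 → 11276.7 Pa
112 torr × 133.322 → 14932.1 Pa
Total: 1630 + 11276.7 + 14932.1 = 27838.8 Pa

2.78×10⁴ Pa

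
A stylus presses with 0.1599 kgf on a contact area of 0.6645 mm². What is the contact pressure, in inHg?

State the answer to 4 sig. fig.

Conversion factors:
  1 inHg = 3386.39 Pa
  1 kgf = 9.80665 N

0.1599 kgf × 9.80665 = 1.56808 N
0.6645 mm² × 10⁻⁶ = 6.645×10⁻⁷ m²
P = F / A = 1.56808 N / 6.645×10⁻⁷ m² = 2.35979×10⁶ Pa
2.35979×10⁶ Pa ÷ (3386.39 Pa/inHg) = 696.845 inHg

696.8 inHg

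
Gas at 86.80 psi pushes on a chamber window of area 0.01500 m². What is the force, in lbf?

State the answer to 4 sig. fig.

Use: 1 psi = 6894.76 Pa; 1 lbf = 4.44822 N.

86.80 psi × 6894.76 = 598465 Pa
F = P × A = 598465 Pa × 0.015 m² = 8976.98 N
8976.98 N ÷ (4.44822 N/lbf) = 2018.11 lbf

2018 lbf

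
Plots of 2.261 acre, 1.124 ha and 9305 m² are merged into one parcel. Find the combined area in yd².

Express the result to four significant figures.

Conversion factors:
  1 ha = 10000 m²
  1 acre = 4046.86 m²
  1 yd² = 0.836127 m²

3.551×10⁴ yd²

2.261 acre × 4046.86 = 9149.95 m²
1.124 ha × 10000 = 11240 m²
9305 m² (already m²)
Total: 9149.95 + 11240 + 9305 = 29695 m²
In yd²: 29695 / 0.836127 = 35514.9 yd²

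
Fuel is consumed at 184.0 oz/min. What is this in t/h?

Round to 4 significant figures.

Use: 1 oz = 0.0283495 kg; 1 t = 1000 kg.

0.3130 t/h

184.0 oz/min × 0.0283495 kg/oz ÷ 60 s/min = 0.0869385 kg/s
0.0869385 kg/s ÷ 1000 kg/t × 3600 s/h = 0.312979 t/h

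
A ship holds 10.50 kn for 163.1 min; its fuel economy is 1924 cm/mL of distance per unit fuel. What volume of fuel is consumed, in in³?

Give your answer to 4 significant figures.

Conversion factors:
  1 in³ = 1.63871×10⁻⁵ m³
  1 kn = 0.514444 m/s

167.7 in³

10.50 kn → 5.40166 m/s
163.1 min → 9786 s
d = v × t = 5.40166 × 9786 = 52860.6 m
1924 cm/mL → 1.924×10⁷ m/m³
V = d / (distance per unit fuel) = 52860.6 / 1.924×10⁷ = 0.00274743 m³
In in³: 0.00274743 / 1.63871×10⁻⁵ = 167.658 in³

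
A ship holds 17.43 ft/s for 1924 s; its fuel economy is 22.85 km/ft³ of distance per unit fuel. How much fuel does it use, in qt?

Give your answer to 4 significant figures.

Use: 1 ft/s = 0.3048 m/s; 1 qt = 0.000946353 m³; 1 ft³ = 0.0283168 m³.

17.43 ft/s → 5.31266 m/s
d = v × t = 5.31266 × 1924 = 10221.6 m
22.85 km/ft³ → 806941 m/m³
V = d / (distance per unit fuel) = 10221.6 / 806941 = 0.0126671 m³
In qt: 0.0126671 / 0.000946353 = 13.3852 qt

13.39 qt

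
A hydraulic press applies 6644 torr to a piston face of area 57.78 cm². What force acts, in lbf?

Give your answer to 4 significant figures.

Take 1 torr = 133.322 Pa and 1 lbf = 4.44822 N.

6644 torr × 133.322 = 885791 Pa
57.78 cm² × 0.0001 = 0.005778 m²
F = P × A = 885791 Pa × 0.005778 m² = 5118.1 N
5118.1 N ÷ (4.44822 N/lbf) = 1150.6 lbf

1151 lbf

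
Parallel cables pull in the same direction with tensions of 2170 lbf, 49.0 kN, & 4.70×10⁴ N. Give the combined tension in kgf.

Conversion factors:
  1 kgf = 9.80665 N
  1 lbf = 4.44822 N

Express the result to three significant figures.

2170 lbf × 4.44822 = 9652.64 N
49.0 kN × 1000 = 49000 N
4.70×10⁴ N (already N)
Total: 9652.64 + 49000 + 47000 = 105653 N
In kgf: 105653 / 9.80665 = 10773.6 kgf

1.08×10⁴ kgf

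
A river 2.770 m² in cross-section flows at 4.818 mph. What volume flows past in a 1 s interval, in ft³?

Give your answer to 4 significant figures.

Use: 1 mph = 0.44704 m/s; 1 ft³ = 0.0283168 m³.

4.818 mph × 0.44704 = 2.15384 m/s
V = v × A × t = 2.15384 m/s × 2.77 m² × 1 s = 5.96614 m³
5.96614 m³ ÷ (0.0283168 m³/ft³) = 210.693 ft³

210.7 ft³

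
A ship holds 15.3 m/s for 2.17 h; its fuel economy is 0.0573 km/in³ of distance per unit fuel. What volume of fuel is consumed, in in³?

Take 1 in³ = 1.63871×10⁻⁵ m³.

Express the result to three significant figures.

2090 in³

2.17 h → 7812 s
d = v × t = 15.3 × 7812 = 119524 m
0.0573 km/in³ → 3.49665×10⁶ m/m³
V = d / (distance per unit fuel) = 119524 / 3.49665×10⁶ = 0.0341824 m³
In in³: 0.0341824 / 1.63871×10⁻⁵ = 2085.93 in³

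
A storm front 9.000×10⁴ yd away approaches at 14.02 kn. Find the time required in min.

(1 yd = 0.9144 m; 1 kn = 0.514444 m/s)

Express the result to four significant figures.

190.2 min

9.000×10⁴ yd × 0.9144 = 82296 m
14.02 kn × 0.514444 = 7.2125 m/s
t = d / v = 82296 m / 7.2125 m/s = 11410.2 s
11410.2 s ÷ (60 s/min) = 190.17 min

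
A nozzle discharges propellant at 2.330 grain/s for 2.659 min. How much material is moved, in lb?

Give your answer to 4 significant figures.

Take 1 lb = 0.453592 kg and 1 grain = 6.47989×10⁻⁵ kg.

2.330 grain/s → 1.50981×10⁻⁴ kg/s
2.659 min → 159.54 s
m = ṁ × t = 1.50981×10⁻⁴ × 159.54 = 0.0240875 kg
In lb: 0.0240875 / 0.453592 = 0.0531039 lb

0.05310 lb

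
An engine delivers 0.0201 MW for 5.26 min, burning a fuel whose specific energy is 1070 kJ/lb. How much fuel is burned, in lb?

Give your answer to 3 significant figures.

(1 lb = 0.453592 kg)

0.0201 MW → 20100 W
5.26 min → 315.6 s
E = P × t = 20100 × 315.6 = 6.34356×10⁶ J
1070 kJ/lb → 2.35895×10⁶ J/kg
m = E / e_s = 6.34356×10⁶ / 2.35895×10⁶ = 2.68915 kg
In lb: 2.68915 / 0.453592 = 5.92857 lb

5.93 lb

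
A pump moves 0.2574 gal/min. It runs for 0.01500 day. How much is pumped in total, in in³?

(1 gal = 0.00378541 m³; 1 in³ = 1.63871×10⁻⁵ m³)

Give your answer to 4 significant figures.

1284 in³

0.2574 gal/min → 1.62394×10⁻⁵ m³/s
0.01500 day → 1296 s
V = Q × t = 1.62394×10⁻⁵ × 1296 = 0.0210463 m³
In in³: 0.0210463 / 1.63871×10⁻⁵ = 1284.32 in³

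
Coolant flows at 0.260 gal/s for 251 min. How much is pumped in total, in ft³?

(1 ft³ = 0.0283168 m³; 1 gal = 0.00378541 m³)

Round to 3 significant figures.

523 ft³

0.260 gal/s → 9.84207×10⁻⁴ m³/s
251 min → 15060 s
V = Q × t = 9.84207×10⁻⁴ × 15060 = 14.8222 m³
In ft³: 14.8222 / 0.0283168 = 523.442 ft³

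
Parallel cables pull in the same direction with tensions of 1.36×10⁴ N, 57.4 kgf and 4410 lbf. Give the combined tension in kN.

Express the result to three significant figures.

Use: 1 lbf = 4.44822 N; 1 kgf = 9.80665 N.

33.8 kN

1.36×10⁴ N (already N)
57.4 kgf × 9.80665 = 562.902 N
4410 lbf × 4.44822 = 19616.7 N
Sum: 13600 + 562.902 + 19616.7 = 33779.6 N
In kN: 33779.6 / 1000 = 33.7796 kN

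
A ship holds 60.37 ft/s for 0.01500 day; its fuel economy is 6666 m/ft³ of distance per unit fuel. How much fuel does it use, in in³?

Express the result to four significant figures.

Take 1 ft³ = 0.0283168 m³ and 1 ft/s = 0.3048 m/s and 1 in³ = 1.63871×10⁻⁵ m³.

60.37 ft/s → 18.4008 m/s
0.01500 day → 1296 s
d = v × t = 18.4008 × 1296 = 23847.4 m
6666 m/ft³ → 235408 m/m³
V = d / (distance per unit fuel) = 23847.4 / 235408 = 0.101302 m³
In in³: 0.101302 / 1.63871×10⁻⁵ = 6181.81 in³

6182 in³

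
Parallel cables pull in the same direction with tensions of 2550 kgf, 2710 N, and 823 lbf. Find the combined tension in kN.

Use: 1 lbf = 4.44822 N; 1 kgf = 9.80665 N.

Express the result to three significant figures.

31.4 kN

2550 kgf × 9.80665 = 25007 N
2710 N (already N)
823 lbf × 4.44822 = 3660.89 N
Combined: 25007 + 2710 + 3660.89 = 31377.9 N
In kN: 31377.9 / 1000 = 31.3779 kN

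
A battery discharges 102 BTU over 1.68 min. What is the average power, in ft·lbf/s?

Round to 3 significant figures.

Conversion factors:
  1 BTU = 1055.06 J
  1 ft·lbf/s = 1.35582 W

102 BTU × 1055.06 = 107616 J
1.68 min × 60 = 100.8 s
P = E / t = 107616 J / 100.8 s = 1067.62 W
1067.62 W ÷ (1.35582 W/ft·lbf/s) = 787.435 ft·lbf/s

787 ft·lbf/s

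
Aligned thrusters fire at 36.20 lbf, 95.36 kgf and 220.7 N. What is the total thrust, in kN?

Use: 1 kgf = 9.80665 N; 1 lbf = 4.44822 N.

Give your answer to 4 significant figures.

36.20 lbf × 4.44822 = 161.026 N
95.36 kgf × 9.80665 = 935.162 N
220.7 N (already N)
Total: 161.026 + 935.162 + 220.7 = 1316.89 N
In kN: 1316.89 / 1000 = 1.31689 kN

1.317 kN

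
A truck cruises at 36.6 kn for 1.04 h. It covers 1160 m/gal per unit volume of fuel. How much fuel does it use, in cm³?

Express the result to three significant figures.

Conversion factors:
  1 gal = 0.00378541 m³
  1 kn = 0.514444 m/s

2.30×10⁵ cm³

36.6 kn → 18.8287 m/s
1.04 h → 3744 s
d = v × t = 18.8287 × 3744 = 70494.7 m
1160 m/gal → 306440 m/m³
V = d / (distance per unit fuel) = 70494.7 / 306440 = 0.230044 m³
In cm³: 0.230044 / 10⁻⁶ = 230044 cm³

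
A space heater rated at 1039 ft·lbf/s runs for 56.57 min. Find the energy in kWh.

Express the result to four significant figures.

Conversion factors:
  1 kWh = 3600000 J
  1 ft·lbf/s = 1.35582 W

1039 ft·lbf/s × 1.35582 = 1408.7 W
56.57 min × 60 = 3394.2 s
E = P × t = 1408.7 W × 3394.2 s = 4.78141×10⁶ J
4.78141×10⁶ J ÷ (3600000 J/kWh) = 1.32817 kWh

1.328 kWh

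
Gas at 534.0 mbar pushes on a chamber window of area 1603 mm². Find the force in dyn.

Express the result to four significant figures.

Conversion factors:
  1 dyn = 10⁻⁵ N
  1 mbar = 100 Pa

8.560×10⁶ dyn

534.0 mbar × 100 = 53400 Pa
1603 mm² × 10⁻⁶ = 0.001603 m²
F = P × A = 53400 Pa × 0.001603 m² = 85.6002 N
85.6002 N ÷ (10⁻⁵ N/dyn) = 8.56002×10⁶ dyn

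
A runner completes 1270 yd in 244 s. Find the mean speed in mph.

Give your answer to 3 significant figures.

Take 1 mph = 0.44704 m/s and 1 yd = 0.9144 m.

10.6 mph

1270 yd × 0.9144 → 1161.29 m
v = d / t = 1161.29 m / 244 s = 4.75939 m/s
4.75939 m/s ÷ (0.44704 m/s/mph) = 10.6465 mph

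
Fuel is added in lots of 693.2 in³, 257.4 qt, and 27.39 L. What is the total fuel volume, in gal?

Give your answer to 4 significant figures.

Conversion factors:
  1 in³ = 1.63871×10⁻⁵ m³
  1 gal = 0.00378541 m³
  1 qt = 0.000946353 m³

74.59 gal

693.2 in³ × 1.63871×10⁻⁵ = 0.0113595 m³
257.4 qt × 0.000946353 = 0.243591 m³
27.39 L × 0.001 = 0.02739 m³
Total: 0.0113595 + 0.243591 + 0.02739 = 0.28234 m³
In gal: 0.28234 / 0.00378541 = 74.5864 gal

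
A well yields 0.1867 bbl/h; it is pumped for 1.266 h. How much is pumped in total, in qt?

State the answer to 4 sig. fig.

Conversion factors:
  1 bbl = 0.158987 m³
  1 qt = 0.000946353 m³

0.1867 bbl/h → 8.24524×10⁻⁶ m³/s
1.266 h → 4557.6 s
V = Q × t = 8.24524×10⁻⁶ × 4557.6 = 0.0375785 m³
In qt: 0.0375785 / 0.000946353 = 39.7088 qt

39.71 qt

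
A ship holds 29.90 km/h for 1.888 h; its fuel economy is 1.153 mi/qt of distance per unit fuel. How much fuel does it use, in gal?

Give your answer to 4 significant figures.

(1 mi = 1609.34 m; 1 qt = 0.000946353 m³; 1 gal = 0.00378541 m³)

7.606 gal

29.90 km/h → 8.30556 m/s
1.888 h → 6796.8 s
d = v × t = 8.30556 × 6796.8 = 56451.2 m
1.153 mi/qt → 1.96076×10⁶ m/m³
V = d / (distance per unit fuel) = 56451.2 / 1.96076×10⁶ = 0.0287905 m³
In gal: 0.0287905 / 0.00378541 = 7.60565 gal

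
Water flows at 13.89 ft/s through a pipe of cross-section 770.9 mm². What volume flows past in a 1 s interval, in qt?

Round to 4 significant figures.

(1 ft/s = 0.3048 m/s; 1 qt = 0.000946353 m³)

3.449 qt

13.89 ft/s × 0.3048 = 4.23367 m/s
770.9 mm² × 10⁻⁶ = 7.709×10⁻⁴ m²
V = v × A × t = 4.23367 m/s × 7.709×10⁻⁴ m² × 1 s = 0.00326374 m³
0.00326374 m³ ÷ (0.000946353 m³/qt) = 3.44876 qt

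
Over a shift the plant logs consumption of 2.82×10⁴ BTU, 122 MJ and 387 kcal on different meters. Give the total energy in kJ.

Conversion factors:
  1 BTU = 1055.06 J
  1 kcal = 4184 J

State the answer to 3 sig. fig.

1.53×10⁵ kJ

2.82×10⁴ BTU × 1055.06 = 2.97527×10⁷ J
122 MJ × 1000000 = 1.22×10⁸ J
387 kcal × 4184 = 1.61921×10⁶ J
Sum: 2.97527×10⁷ + 1.22×10⁸ + 1.61921×10⁶ = 1.53372×10⁸ J
In kJ: 1.53372×10⁸ / 1000 = 153372 kJ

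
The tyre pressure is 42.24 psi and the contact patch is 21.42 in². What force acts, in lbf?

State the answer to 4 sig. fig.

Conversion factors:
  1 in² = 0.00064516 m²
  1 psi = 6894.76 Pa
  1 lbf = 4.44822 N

42.24 psi × 6894.76 → 291235 Pa
21.42 in² × 0.00064516 → 0.0138193 m²
F = P × A = 291235 Pa × 0.0138193 m² = 4024.66 N
4024.66 N ÷ (4.44822 N/lbf) = 904.78 lbf

904.8 lbf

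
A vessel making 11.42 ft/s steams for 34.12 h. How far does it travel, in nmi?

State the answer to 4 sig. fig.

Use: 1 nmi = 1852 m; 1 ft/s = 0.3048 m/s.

230.9 nmi

11.42 ft/s × 0.3048 = 3.48082 m/s
34.12 h × 3600 = 122832 s
d = v × t = 3.48082 m/s × 122832 s = 427556 m
427556 m ÷ (1852 m/nmi) = 230.862 nmi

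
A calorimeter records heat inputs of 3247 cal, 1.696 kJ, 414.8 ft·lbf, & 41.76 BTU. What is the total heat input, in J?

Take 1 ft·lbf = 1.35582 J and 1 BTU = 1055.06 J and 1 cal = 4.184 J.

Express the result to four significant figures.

5.990×10⁴ J

3247 cal × 4.184 = 13585.4 J
1.696 kJ × 1000 = 1696 J
414.8 ft·lbf × 1.35582 = 562.394 J
41.76 BTU × 1055.06 = 44059.3 J
Total: 13585.4 + 1696 + 562.394 + 44059.3 = 59903.1 J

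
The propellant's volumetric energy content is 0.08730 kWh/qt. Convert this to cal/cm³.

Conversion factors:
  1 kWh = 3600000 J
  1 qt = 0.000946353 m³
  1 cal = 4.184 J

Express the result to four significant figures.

79.37 cal/cm³

0.08730 kWh/qt × 3600000 J/kWh ÷ 0.000946353 m³/qt = 3.32096×10⁸ J/m³
3.32096×10⁸ J/m³ ÷ 4.184 J/cal × 10⁻⁶ m³/cm³ = 79.3728 cal/cm³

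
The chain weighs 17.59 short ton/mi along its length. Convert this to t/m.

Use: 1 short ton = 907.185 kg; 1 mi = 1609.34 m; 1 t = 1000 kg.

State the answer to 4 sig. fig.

0.009915 t/m

17.59 short ton/mi × 907.185 kg/short ton ÷ 1609.34 m/mi = 9.91548 kg/m
9.91548 kg/m ÷ 1000 kg/t = 0.00991548 t/m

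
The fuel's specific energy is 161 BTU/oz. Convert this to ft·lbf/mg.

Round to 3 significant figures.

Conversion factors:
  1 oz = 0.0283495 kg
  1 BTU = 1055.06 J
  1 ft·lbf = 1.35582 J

4.42 ft·lbf/mg

161 BTU/oz × 1055.06 J/BTU ÷ 0.0283495 kg/oz = 5.9918×10⁶ J/kg
5.9918×10⁶ J/kg ÷ 1.35582 J/ft·lbf × 10⁻⁶ kg/mg = 4.41932 ft·lbf/mg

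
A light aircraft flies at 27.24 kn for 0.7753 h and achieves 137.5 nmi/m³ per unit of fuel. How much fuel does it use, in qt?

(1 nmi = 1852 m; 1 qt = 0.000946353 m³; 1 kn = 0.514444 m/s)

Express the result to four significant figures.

162.3 qt

27.24 kn → 14.0135 m/s
0.7753 h → 2791.08 s
d = v × t = 14.0135 × 2791.08 = 39112.8 m
137.5 nmi/m³ → 254650 m/m³
V = d / (distance per unit fuel) = 39112.8 / 254650 = 0.153594 m³
In qt: 0.153594 / 0.000946353 = 162.301 qt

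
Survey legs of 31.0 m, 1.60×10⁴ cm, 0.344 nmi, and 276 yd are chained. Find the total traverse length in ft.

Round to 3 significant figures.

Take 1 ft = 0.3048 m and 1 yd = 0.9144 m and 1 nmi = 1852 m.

3540 ft

31.0 m (already m)
1.60×10⁴ cm × 0.01 = 160 m
0.344 nmi × 1852 = 637.088 m
276 yd × 0.9144 = 252.374 m
Combined: 31 + 160 + 637.088 + 252.374 = 1080.46 m
In ft: 1080.46 / 0.3048 = 3544.82 ft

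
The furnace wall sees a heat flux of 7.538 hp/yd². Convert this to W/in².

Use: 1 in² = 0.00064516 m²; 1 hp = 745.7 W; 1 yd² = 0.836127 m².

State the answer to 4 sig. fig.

4.337 W/in²

7.538 hp/yd² × 745.7 W/hp ÷ 0.836127 m²/yd² = 6722.77 W/m²
6722.77 W/m² × 0.00064516 m²/in² = 4.33726 W/in²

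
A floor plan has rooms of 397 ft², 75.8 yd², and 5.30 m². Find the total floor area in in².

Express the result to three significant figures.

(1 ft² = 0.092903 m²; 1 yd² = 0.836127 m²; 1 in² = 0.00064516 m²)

397 ft² × 0.092903 = 36.8825 m²
75.8 yd² × 0.836127 = 63.3784 m²
5.30 m² (already m²)
Combined: 36.8825 + 63.3784 + 5.3 = 105.561 m²
In in²: 105.561 / 0.00064516 = 163620 in²

1.64×10⁵ in²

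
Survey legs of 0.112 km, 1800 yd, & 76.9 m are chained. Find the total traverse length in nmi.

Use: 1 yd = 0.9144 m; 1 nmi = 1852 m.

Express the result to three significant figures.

0.112 km × 1000 = 112 m
1800 yd × 0.9144 = 1645.92 m
76.9 m (already m)
Total: 112 + 1645.92 + 76.9 = 1834.82 m
In nmi: 1834.82 / 1852 = 0.990724 nmi

0.991 nmi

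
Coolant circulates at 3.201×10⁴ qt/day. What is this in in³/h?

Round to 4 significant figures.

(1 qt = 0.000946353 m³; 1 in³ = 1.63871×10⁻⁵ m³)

7.702×10⁴ in³/h

3.201×10⁴ qt/day × 0.000946353 m³/qt ÷ 86400 s/day = 3.50611×10⁻⁴ m³/s
3.50611×10⁻⁴ m³/s ÷ 1.63871×10⁻⁵ m³/in³ × 3600 s/h = 77024 in³/h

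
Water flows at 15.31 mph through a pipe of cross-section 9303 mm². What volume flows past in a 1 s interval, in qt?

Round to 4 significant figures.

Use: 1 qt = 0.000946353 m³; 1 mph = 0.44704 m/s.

67.28 qt

15.31 mph × 0.44704 → 6.84418 m/s
9303 mm² × 10⁻⁶ → 0.009303 m²
V = v × A × t = 6.84418 m/s × 0.009303 m² × 1 s = 0.0636714 m³
0.0636714 m³ ÷ (0.000946353 m³/qt) = 67.2808 qt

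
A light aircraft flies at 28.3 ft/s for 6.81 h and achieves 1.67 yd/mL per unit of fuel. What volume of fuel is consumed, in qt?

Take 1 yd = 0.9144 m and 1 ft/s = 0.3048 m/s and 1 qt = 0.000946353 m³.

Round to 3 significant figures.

146 qt

28.3 ft/s → 8.62584 m/s
6.81 h → 24516 s
d = v × t = 8.62584 × 24516 = 211471 m
1.67 yd/mL → 1.52705×10⁶ m/m³
V = d / (distance per unit fuel) = 211471 / 1.52705×10⁶ = 0.138483 m³
In qt: 0.138483 / 0.000946353 = 146.333 qt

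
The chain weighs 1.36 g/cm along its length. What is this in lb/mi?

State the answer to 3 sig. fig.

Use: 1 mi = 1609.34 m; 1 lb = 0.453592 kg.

483 lb/mi

1.36 g/cm × 0.001 kg/g ÷ 0.01 m/cm = 0.136 kg/m
0.136 kg/m ÷ 0.453592 kg/lb × 1609.34 m/mi = 482.527 lb/mi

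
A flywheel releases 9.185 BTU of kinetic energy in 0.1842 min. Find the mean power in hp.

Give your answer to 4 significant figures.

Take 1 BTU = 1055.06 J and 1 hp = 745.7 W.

1.176 hp

9.185 BTU × 1055.06 → 9690.73 J
0.1842 min × 60 → 11.052 s
P = E / t = 9690.73 J / 11.052 s = 876.83 W
876.83 W ÷ (745.7 W/hp) = 1.17585 hp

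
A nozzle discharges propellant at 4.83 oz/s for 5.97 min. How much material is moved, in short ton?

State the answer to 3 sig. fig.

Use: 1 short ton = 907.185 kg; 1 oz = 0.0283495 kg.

4.83 oz/s → 0.136928 kg/s
5.97 min → 358.2 s
m = ṁ × t = 0.136928 × 358.2 = 49.0476 kg
In short ton: 49.0476 / 907.185 = 0.0540657 short ton

0.0541 short ton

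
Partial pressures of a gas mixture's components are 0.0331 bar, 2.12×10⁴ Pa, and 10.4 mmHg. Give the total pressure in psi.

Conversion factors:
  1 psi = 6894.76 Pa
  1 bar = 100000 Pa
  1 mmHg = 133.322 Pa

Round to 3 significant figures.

3.76 psi

0.0331 bar × 100000 = 3310 Pa
2.12×10⁴ Pa (already Pa)
10.4 mmHg × 133.322 = 1386.55 Pa
Combined: 3310 + 21200 + 1386.55 = 25896.6 Pa
In psi: 25896.6 / 6894.76 = 3.75598 psi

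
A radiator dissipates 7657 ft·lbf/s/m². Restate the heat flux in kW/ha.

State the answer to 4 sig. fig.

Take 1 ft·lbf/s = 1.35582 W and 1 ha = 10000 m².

1.038×10⁵ kW/ha

7657 ft·lbf/s/m² × 1.35582 W/ft·lbf/s = 10381.5 W/m²
10381.5 W/m² ÷ 1000 W/kW × 10000 m²/ha = 103815 kW/ha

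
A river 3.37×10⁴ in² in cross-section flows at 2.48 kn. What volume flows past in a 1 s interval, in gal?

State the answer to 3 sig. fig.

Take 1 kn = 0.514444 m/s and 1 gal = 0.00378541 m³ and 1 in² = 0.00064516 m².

7330 gal

2.48 kn × 0.514444 = 1.27582 m/s
3.37×10⁴ in² × 0.00064516 = 21.7419 m²
V = v × A × t = 1.27582 m/s × 21.7419 m² × 1 s = 27.7388 m³
27.7388 m³ ÷ (0.00378541 m³/gal) = 7327.82 gal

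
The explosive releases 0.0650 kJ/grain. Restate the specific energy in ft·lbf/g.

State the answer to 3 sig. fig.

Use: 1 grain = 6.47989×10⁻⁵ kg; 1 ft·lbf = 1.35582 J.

0.0650 kJ/grain × 1000 J/kJ ÷ 6.47989×10⁻⁵ kg/grain = 1.0031×10⁶ J/kg
1.0031×10⁶ J/kg ÷ 1.35582 J/ft·lbf × 0.001 kg/g = 739.847 ft·lbf/g

740 ft·lbf/g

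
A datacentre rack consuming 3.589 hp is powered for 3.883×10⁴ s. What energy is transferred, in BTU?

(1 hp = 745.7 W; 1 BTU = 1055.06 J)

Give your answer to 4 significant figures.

3.589 hp × 745.7 → 2676.32 W
E = P × t = 2676.32 W × 38830 s = 1.03922×10⁸ J
1.03922×10⁸ J ÷ (1055.06 J/BTU) = 98498.7 BTU

9.850×10⁴ BTU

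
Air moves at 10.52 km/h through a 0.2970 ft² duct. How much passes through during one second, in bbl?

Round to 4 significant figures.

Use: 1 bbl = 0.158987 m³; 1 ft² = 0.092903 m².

10.52 km/h × (1/3.6) = 2.92222 m/s
0.2970 ft² × 0.092903 = 0.0275922 m²
V = v × A × t = 2.92222 m/s × 0.0275922 m² × 1 s = 0.0806305 m³
0.0806305 m³ ÷ (0.158987 m³/bbl) = 0.507152 bbl

0.5072 bbl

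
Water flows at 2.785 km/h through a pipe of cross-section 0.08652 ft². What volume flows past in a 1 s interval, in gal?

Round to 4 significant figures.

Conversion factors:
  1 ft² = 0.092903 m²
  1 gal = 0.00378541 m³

2.785 km/h × (1/3.6) = 0.773611 m/s
0.08652 ft² × 0.092903 = 0.00803797 m²
V = v × A × t = 0.773611 m/s × 0.00803797 m² × 1 s = 0.00621826 m³
0.00621826 m³ ÷ (0.00378541 m³/gal) = 1.64269 gal

1.643 gal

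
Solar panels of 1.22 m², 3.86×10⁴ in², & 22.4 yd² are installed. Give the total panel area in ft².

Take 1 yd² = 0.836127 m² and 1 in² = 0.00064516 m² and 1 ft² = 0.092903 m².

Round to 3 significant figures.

1.22 m² (already m²)
3.86×10⁴ in² × 0.00064516 → 24.9032 m²
22.4 yd² × 0.836127 → 18.7292 m²
Combined: 1.22 + 24.9032 + 18.7292 = 44.8524 m²
In ft²: 44.8524 / 0.092903 = 482.787 ft²

483 ft²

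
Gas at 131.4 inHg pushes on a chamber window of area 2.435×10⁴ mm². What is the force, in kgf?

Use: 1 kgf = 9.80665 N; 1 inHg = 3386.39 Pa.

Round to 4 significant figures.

1105 kgf

131.4 inHg × 3386.39 = 444972 Pa
2.435×10⁴ mm² × 10⁻⁶ = 0.02435 m²
F = P × A = 444972 Pa × 0.02435 m² = 10835.1 N
10835.1 N ÷ (9.80665 N/kgf) = 1104.87 kgf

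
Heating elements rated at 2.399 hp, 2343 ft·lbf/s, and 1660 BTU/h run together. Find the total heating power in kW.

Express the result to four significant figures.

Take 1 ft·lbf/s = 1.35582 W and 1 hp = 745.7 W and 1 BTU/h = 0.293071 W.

5.452 kW

2.399 hp × 745.7 = 1788.93 W
2343 ft·lbf/s × 1.35582 = 3176.69 W
1660 BTU/h × 0.293071 = 486.498 W
Total: 1788.93 + 3176.69 + 486.498 = 5452.12 W
In kW: 5452.12 / 1000 = 5.45212 kW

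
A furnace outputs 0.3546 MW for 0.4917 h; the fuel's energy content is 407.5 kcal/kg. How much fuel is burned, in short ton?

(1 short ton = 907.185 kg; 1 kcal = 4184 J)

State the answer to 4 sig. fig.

0.4058 short ton

0.3546 MW → 354600 W
0.4917 h → 1770.12 s
E = P × t = 354600 × 1770.12 = 6.27685×10⁸ J
407.5 kcal/kg → 1.70498×10⁶ J/kg
m = E / e_s = 6.27685×10⁸ / 1.70498×10⁶ = 368.148 kg
In short ton: 368.148 / 907.185 = 0.405814 short ton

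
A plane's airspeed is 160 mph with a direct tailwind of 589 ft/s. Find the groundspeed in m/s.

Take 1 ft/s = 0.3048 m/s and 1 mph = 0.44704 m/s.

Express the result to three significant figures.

160 mph × 0.44704 → 71.5264 m/s
589 ft/s × 0.3048 → 179.527 m/s
Combined: 71.5264 + 179.527 = 251.053 m/s

251 m/s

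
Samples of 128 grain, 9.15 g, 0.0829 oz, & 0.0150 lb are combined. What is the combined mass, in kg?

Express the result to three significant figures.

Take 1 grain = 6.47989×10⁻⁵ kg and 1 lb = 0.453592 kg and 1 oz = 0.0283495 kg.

128 grain × 6.47989×10⁻⁵ = 0.00829426 kg
9.15 g × 0.001 = 0.00915 kg
0.0829 oz × 0.0283495 = 0.00235017 kg
0.0150 lb × 0.453592 = 0.00680388 kg
Combined: 0.00829426 + 0.00915 + 0.00235017 + 0.00680388 = 0.0265983 kg

0.0266 kg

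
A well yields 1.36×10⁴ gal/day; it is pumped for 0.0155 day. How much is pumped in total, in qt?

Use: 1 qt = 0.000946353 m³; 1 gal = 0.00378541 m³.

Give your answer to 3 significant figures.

1.36×10⁴ gal/day → 5.95852×10⁻⁴ m³/s
0.0155 day → 1339.2 s
V = Q × t = 5.95852×10⁻⁴ × 1339.2 = 0.797965 m³
In qt: 0.797965 / 0.000946353 = 843.2 qt

843 qt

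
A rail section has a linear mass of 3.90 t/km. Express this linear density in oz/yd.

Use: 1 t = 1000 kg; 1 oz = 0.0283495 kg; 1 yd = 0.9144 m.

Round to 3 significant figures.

126 oz/yd

3.90 t/km × 1000 kg/t ÷ 1000 m/km = 3.9 kg/m
3.9 kg/m ÷ 0.0283495 kg/oz × 0.9144 m/yd = 125.793 oz/yd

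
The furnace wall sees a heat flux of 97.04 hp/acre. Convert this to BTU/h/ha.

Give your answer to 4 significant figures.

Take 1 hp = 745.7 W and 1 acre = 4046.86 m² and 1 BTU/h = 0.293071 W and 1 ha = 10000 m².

97.04 hp/acre × 745.7 W/hp ÷ 4046.86 m²/acre = 17.8812 W/m²
17.8812 W/m² ÷ 0.293071 W/BTU/h × 10000 m²/ha = 610132 BTU/h/ha

6.101×10⁵ BTU/h/ha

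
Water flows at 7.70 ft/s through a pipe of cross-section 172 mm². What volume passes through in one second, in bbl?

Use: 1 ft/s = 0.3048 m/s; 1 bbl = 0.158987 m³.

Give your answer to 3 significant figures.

0.00254 bbl

7.70 ft/s × 0.3048 → 2.34696 m/s
172 mm² × 10⁻⁶ → 1.72×10⁻⁴ m²
V = v × A × t = 2.34696 m/s × 1.72×10⁻⁴ m² × 1 s = 4.03677×10⁻⁴ m³
4.03677×10⁻⁴ m³ ÷ (0.158987 m³/bbl) = 0.00253906 bbl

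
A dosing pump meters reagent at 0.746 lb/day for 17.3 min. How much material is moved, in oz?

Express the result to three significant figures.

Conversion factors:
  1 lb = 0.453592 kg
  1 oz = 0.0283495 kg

0.746 lb/day → 3.91643×10⁻⁶ kg/s
17.3 min → 1038 s
m = ṁ × t = 3.91643×10⁻⁶ × 1038 = 0.00406525 kg
In oz: 0.00406525 / 0.0283495 = 0.143398 oz

0.143 oz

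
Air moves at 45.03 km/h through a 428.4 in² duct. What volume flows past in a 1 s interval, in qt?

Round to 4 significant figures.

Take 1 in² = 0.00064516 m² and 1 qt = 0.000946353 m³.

3653 qt

45.03 km/h × (1/3.6) → 12.5083 m/s
428.4 in² × 0.00064516 → 0.276387 m²
V = v × A × t = 12.5083 m/s × 0.276387 m² × 1 s = 3.45713 m³
3.45713 m³ ÷ (0.000946353 m³/qt) = 3653.11 qt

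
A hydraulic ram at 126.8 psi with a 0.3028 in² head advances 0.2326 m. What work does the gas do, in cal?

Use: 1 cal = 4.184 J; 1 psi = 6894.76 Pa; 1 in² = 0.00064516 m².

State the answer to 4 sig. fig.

126.8 psi → 874256 Pa
0.3028 in² → 1.95354×10⁻⁴ m²
F = P × A = 874256 × 1.95354×10⁻⁴ = 170.789 N
W = F × d = 170.789 × 0.2326 = 39.7255 J
In cal: 39.7255 / 4.184 = 9.49462 cal

9.495 cal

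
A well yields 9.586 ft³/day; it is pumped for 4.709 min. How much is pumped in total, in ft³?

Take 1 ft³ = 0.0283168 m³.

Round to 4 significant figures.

0.03135 ft³

9.586 ft³/day → 3.14172×10⁻⁶ m³/s
4.709 min → 282.54 s
V = Q × t = 3.14172×10⁻⁶ × 282.54 = 8.87662×10⁻⁴ m³
In ft³: 8.87662×10⁻⁴ / 0.0283168 = 0.0313475 ft³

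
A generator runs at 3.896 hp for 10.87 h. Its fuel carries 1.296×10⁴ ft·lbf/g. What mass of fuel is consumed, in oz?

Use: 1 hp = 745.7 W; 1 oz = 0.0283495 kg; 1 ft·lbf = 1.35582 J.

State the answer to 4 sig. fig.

3.896 hp → 2905.25 W
10.87 h → 39132 s
E = P × t = 2905.25 × 39132 = 1.13688×10⁸ J
1.296×10⁴ ft·lbf/g → 1.75714×10⁷ J/kg
m = E / e_s = 1.13688×10⁸ / 1.75714×10⁷ = 6.47006 kg
In oz: 6.47006 / 0.0283495 = 228.225 oz

228.2 oz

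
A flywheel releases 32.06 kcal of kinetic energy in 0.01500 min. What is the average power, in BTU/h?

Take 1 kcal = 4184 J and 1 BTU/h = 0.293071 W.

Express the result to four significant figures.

32.06 kcal × 4184 → 134139 J
0.01500 min × 60 → 0.9 s
P = E / t = 134139 J / 0.9 s = 149043 W
149043 W ÷ (0.293071 W/BTU/h) = 508556 BTU/h

5.086×10⁵ BTU/h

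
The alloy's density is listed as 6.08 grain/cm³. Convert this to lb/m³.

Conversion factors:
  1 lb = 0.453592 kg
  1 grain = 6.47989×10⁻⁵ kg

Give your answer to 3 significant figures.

869 lb/m³

6.08 grain/cm³ × 6.47989×10⁻⁵ kg/grain ÷ 10⁻⁶ m³/cm³ = 393.977 kg/m³
393.977 kg/m³ ÷ 0.453592 kg/lb = 868.571 lb/m³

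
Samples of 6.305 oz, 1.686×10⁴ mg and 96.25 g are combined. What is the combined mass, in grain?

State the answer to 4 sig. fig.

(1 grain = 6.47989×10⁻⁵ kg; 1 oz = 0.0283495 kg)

4504 grain

6.305 oz × 0.0283495 → 0.178744 kg
1.686×10⁴ mg × 10⁻⁶ → 0.01686 kg
96.25 g × 0.001 → 0.09625 kg
Combined: 0.178744 + 0.01686 + 0.09625 = 0.291854 kg
In grain: 0.291854 / 6.47989×10⁻⁵ = 4504 grain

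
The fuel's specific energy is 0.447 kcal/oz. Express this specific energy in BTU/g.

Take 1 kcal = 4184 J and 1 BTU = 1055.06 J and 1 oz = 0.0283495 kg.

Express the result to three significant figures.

0.447 kcal/oz × 4184 J/kcal ÷ 0.0283495 kg/oz = 65971.1 J/kg
65971.1 J/kg ÷ 1055.06 J/BTU × 0.001 kg/g = 0.0625283 BTU/g

0.0625 BTU/g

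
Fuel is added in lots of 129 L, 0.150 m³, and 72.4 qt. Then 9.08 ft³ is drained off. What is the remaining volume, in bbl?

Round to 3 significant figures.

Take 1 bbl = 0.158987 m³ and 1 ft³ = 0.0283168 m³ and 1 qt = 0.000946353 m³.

129 L × 0.001 = 0.129 m³
0.150 m³ (already m³)
72.4 qt × 0.000946353 = 0.068516 m³
9.08 ft³ × 0.0283168 = 0.257117 m³
Net: 0.129 + 0.15 + 0.068516 − 0.257117 = 0.090399 m³
In bbl: 0.090399 / 0.158987 = 0.568594 bbl

0.569 bbl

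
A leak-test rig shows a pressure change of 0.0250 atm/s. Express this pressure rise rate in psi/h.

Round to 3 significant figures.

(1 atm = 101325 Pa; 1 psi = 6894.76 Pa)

0.0250 atm/s × 101325 Pa/atm = 2533.12 Pa/s
2533.12 Pa/s ÷ 6894.76 Pa/psi × 3600 s/h = 1322.63 psi/h

1320 psi/h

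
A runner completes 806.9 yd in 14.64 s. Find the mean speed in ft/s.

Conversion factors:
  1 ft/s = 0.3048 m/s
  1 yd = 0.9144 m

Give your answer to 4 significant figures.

165.3 ft/s

806.9 yd × 0.9144 = 737.829 m
v = d / t = 737.829 m / 14.64 s = 50.3982 m/s
50.3982 m/s ÷ (0.3048 m/s/ft/s) = 165.348 ft/s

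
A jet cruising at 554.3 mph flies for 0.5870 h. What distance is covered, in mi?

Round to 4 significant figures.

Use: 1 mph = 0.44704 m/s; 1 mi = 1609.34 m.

554.3 mph × 0.44704 = 247.794 m/s
0.5870 h × 3600 = 2113.2 s
d = v × t = 247.794 m/s × 2113.2 s = 523638 m
523638 m ÷ (1609.34 m/mi) = 325.374 mi

325.4 mi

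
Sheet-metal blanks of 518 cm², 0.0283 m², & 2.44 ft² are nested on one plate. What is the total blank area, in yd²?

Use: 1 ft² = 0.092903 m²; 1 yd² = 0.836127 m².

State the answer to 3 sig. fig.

0.367 yd²

518 cm² × 0.0001 → 0.0518 m²
0.0283 m² (already m²)
2.44 ft² × 0.092903 → 0.226683 m²
Combined: 0.0518 + 0.0283 + 0.226683 = 0.306783 m²
In yd²: 0.306783 / 0.836127 = 0.36691 yd²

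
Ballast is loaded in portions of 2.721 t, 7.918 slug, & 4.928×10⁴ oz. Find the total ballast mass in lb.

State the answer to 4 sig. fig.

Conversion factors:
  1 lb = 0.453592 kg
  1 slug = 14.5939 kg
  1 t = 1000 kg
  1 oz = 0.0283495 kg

2.721 t × 1000 = 2721 kg
7.918 slug × 14.5939 = 115.555 kg
4.928×10⁴ oz × 0.0283495 = 1397.06 kg
Sum: 2721 + 115.555 + 1397.06 = 4233.62 kg
In lb: 4233.62 / 0.453592 = 9333.54 lb

9334 lb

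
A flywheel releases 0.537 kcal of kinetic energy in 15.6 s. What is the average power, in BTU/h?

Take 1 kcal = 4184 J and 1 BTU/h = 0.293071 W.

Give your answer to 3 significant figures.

491 BTU/h

0.537 kcal × 4184 → 2246.81 J
P = E / t = 2246.81 J / 15.6 s = 144.026 W
144.026 W ÷ (0.293071 W/BTU/h) = 491.437 BTU/h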